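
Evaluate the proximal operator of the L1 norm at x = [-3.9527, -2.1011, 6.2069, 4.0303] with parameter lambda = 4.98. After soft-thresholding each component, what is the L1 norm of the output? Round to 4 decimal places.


Soft-thresholding with lambda = 4.98:
prox(-3.9527) = sign(-3.9527)*max(|-3.9527| - 4.98, 0) = 0.0
prox(-2.1011) = sign(-2.1011)*max(|-2.1011| - 4.98, 0) = 0.0
prox(6.2069) = sign(6.2069)*max(|6.2069| - 4.98, 0) = 1.2269
prox(4.0303) = sign(4.0303)*max(|4.0303| - 4.98, 0) = 0.0
prox(x) = [0.0, 0.0, 1.2269, 0.0]
||prox(x)||_1 = 0.0 + 0.0 + 1.2269 + 0.0 = 1.2269


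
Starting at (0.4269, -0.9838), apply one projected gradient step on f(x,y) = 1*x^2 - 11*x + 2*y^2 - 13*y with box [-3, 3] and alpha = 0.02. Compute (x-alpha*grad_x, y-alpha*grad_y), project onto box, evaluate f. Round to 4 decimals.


Step 1: Compute gradient at (0.4269, -0.9838).
grad_x = 2*1*0.4269 - 11 = -10.1462
grad_y = 2*2*-0.9838 - 13 = -16.9352
Step 2: Gradient step.
x_raw = 0.4269 - 0.02*-10.1462 = 0.6298
y_raw = -0.9838 - 0.02*-16.9352 = -0.6451
Step 3: Project onto [-3, 3].
x_proj = clip(0.6298) = 0.6298
y_proj = clip(-0.6451) = -0.6451
Step 4: Evaluate f.
f(0.6298, -0.6451) = 2.6872


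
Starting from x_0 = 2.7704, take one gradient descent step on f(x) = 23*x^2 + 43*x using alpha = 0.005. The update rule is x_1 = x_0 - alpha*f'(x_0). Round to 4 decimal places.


We compute the gradient at x_0 and apply the update.
f'(x) = 46*x + 43
f'(2.7704) = 46*2.7704 + 43 = 170.4384
x_1 = 2.7704 - 0.005*170.4384 = 1.9182


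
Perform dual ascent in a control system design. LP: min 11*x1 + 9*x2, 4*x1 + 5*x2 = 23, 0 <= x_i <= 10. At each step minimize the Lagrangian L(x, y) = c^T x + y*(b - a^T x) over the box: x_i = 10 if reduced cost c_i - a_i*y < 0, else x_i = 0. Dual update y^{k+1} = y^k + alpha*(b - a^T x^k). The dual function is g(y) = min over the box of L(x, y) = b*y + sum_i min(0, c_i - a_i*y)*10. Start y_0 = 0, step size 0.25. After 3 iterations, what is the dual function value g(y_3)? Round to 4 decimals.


Dual ascent for LP: min 11*x1 + 9*x2, 4*x1 + 5*x2 = 23, 0 <= x_i <= 10
Step 1: y^k = 0.0, reduced costs: (11.0, 9.0)
  x^k = (0.0, 0.0), subgradient = b - a^T x = 23.0
  y^{k+1} = 0.0 + 0.25*23.0 = 5.75
Step 2: y^k = 5.75, reduced costs: (-12.0, -19.75)
  x^k = (10.0, 10.0), subgradient = b - a^T x = -67.0
  y^{k+1} = 5.75 + 0.25*-67.0 = -11.0
Step 3: y^k = -11.0, reduced costs: (55.0, 64.0)
  x^k = (0.0, 0.0), subgradient = b - a^T x = 23.0
  y^{k+1} = -11.0 + 0.25*23.0 = -5.25
Dual objective at y_3 = -5.25: reduced costs (32.0, 35.25), box minimizer x = (0.0, 0.0)
g(y_3) = b*y + (c1 - a1*y)*x1 + (c2 - a2*y)*x2 = 23*(-5.25) + 32.0*0.0 + 35.25*0.0 = -120.75 + 0.0 + 0.0 = -120.75


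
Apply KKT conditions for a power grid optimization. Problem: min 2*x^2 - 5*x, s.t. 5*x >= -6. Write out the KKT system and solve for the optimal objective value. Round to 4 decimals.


Step 1: Try lambda = 0 (constraint inactive).
Stationarity: 2*2*x - 5 = 0
x* = 5/(2*2) = 1.25
Check constraint: 5*1.25 = 6.25 >= -6 -- satisfied.
Step 2: Compute optimal value.
f(x*) = 2*1.25^2 - 5*1.25 = -3.125


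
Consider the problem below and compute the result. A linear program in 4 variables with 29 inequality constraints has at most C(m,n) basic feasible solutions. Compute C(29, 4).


Each vertex corresponds to some choice of n active constraints out of m, so the number of vertices is at most C(m, n) = m! / (n!(m-n)!).
m = 29, n = 4
Numerator: 29 * 28 * 27 * 26
Denominator: 4! = 24
C(29, 4) = 23751


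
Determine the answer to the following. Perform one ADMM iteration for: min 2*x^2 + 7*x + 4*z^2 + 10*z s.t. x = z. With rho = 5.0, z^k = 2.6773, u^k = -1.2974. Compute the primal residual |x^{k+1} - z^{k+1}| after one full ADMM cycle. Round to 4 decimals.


ADMM iteration with rho = 5.0, z^k = 2.6773, u^k = -1.2974
Step 1: x-update.
Minimize 2*x^2 + 7*x + (5.0/2)*(x - 2.6773 - 1.2974)^2
FOC: (2*2 + 5.0)*x = -7 + 5.0*(2.6773 + 1.2974)
x^{k+1} = 1.4304
Step 2: z-update.
Minimize 4*z^2 + 10*z + (5.0/2)*(1.4304 - z - 1.2974)^2
FOC: (2*4 + 5.0)*z = -10 + 5.0*(1.4304 - 1.2974)
z^{k+1} = -0.7181
Step 3: u-update.
u^{k+1} = -1.2974 + 1.4304 + 0.7181 = 0.8511
Step 4: Primal residual = |1.4304 + 0.7181| = 2.1485


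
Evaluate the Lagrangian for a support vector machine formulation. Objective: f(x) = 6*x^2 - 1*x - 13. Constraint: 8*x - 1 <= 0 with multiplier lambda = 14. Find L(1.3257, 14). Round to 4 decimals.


Step 1: Evaluate f(x).
f(1.3257) = 6*1.3257^2 - 1*1.3257 - 13 = -3.7808
Step 2: Evaluate g(x).
g(1.3257) = 8*1.3257 - 1 = 9.6056
Step 3: Compute Lagrangian.
L = -3.7808 + 14*9.6056 = 130.6976


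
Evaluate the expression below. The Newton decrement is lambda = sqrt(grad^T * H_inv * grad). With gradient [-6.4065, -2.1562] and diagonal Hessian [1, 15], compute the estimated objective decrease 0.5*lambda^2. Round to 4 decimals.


Step 1: H is diagonal, so H^(-1) * g = [-6.4065, -0.1437].
Step 2: g^T H^(-1) g = sum_i g_i^2 / H_ii
  = (-6.4065)^2/1 + (-2.1562)^2/15
  = 41.0432 + 0.3099 = 41.3532
Step 3: Objective decrease = 0.5 * g^T H^(-1) g = 20.6766


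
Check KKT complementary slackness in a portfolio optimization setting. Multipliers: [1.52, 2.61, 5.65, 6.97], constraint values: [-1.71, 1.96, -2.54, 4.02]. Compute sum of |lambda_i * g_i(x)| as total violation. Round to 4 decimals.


KKT complementary slackness check:
lambda_1 * g_1 = 1.52 * -1.71 = -2.5992
lambda_2 * g_2 = 2.61 * 1.96 = 5.1156
lambda_3 * g_3 = 5.65 * -2.54 = -14.351
lambda_4 * g_4 = 6.97 * 4.02 = 28.0194
Total violation = 2.5992 + 5.1156 + 14.351 + 28.0194 = 50.0852


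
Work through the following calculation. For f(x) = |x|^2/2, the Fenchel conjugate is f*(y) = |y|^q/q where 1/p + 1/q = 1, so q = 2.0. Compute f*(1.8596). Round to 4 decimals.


The conjugate exponent q satisfies 1/p + 1/q = 1.
p = 2, so q = 2/(2 - 1) = 2.0
|y|^q = 1.8596^2.0 = 3.4581
f*(1.8596) = 3.4581 / 2.0 = 1.7291


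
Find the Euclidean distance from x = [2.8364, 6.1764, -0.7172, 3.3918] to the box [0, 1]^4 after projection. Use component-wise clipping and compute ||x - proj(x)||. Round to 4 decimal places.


Project each component onto [0, 1].
clip(2.8364) = 1.0, clip(6.1764) = 1.0, clip(-0.7172) = 0.0, clip(3.3918) = 1.0
Projection = [1.0, 1.0, 0.0, 1.0]
Squared diffs: [3.3724, 26.7951, 0.5144, 5.7207]
Distance = sqrt(36.4026) = 6.0335


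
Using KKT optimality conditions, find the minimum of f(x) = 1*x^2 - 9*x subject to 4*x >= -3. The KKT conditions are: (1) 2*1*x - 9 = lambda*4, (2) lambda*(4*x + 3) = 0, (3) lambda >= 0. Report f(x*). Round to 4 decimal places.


Step 1: Try lambda = 0 (constraint inactive).
Stationarity: 2*1*x - 9 = 0
x* = 9/(2*1) = 4.5
Check constraint: 4*4.5 = 18.0 >= -3 -- satisfied.
Step 2: Compute optimal value.
f(x*) = 1*4.5^2 - 9*4.5 = -20.25


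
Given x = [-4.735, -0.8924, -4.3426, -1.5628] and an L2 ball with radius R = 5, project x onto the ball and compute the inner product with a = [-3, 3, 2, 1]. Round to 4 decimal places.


Step 1: Compute ||x|| (intermediates to 6 decimals).
||x|| = sqrt((-4.735)^2 + (-0.8924)^2 + (-4.3426)^2 + (-1.5628)^2) = 6.672115
Step 2: Project.
Since ||x|| > R, scale = R/||x|| = 5/6.672115 = 0.749388, proj(x) = scale * x
proj(x) = [-3.548352, -0.668754, -3.254292, -1.171144]
Step 3: Dot product.
a^T * proj(x) = -3*(-3.548352) + 3*(-0.668754) + 2*(-3.254292) + 1*(-1.171144) = 0.9591


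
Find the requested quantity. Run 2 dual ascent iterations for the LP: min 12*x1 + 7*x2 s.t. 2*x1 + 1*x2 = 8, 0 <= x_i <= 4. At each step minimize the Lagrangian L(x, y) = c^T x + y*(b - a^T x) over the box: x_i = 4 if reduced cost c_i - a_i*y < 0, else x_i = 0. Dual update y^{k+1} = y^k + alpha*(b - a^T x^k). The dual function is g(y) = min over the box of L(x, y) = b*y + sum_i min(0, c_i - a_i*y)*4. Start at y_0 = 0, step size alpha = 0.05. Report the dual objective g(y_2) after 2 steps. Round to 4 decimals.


Dual ascent for LP: min 12*x1 + 7*x2, 2*x1 + 1*x2 = 8, 0 <= x_i <= 4
Step 1: y^k = 0.0, reduced costs: (12.0, 7.0)
  x^k = (0.0, 0.0), subgradient = b - a^T x = 8.0
  y^{k+1} = 0.0 + 0.05*8.0 = 0.4
Step 2: y^k = 0.4, reduced costs: (11.2, 6.6)
  x^k = (0.0, 0.0), subgradient = b - a^T x = 8.0
  y^{k+1} = 0.4 + 0.05*8.0 = 0.8
Dual objective at y_2 = 0.8: reduced costs (10.4, 6.2), box minimizer x = (0.0, 0.0)
g(y_2) = b*y + (c1 - a1*y)*x1 + (c2 - a2*y)*x2 = 8*0.8 + 10.4*0.0 + 6.2*0.0 = 6.4 + 0.0 + 0.0 = 6.4


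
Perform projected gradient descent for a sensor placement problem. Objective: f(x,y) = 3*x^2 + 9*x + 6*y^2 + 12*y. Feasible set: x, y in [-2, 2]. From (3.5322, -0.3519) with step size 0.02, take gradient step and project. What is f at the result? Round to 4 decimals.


Step 1: Compute gradient at (3.5322, -0.3519).
grad_x = 2*3*3.5322 + 9 = 30.1932
grad_y = 2*6*-0.3519 + 12 = 7.7772
Step 2: Gradient step.
x_raw = 3.5322 - 0.02*30.1932 = 2.9283
y_raw = -0.3519 - 0.02*7.7772 = -0.5074
Step 3: Project onto [-2, 2].
x_proj = clip(2.9283) = 2.0
y_proj = clip(-0.5074) = -0.5074
Step 4: Evaluate f.
f(2.0, -0.5074) = 25.4557


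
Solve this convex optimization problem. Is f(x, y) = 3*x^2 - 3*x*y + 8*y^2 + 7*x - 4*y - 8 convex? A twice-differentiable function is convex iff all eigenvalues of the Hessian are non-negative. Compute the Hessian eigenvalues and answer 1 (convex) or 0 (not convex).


The Hessian of f(x,y) = 3*x^2 - 3*x*y + 8*y^2 + 7*x - 4*y - 8 is:
H = [[6, -3], [-3, 16]]
Trace = 6 + 16 = 22
Determinant = 6*16 - (-3)^2 = 87
Discriminant = (22)^2 - 4*87 = 136.0
Eigenvalues: lambda_1 = 5.169, lambda_2 = 16.831
The function is convex.

1


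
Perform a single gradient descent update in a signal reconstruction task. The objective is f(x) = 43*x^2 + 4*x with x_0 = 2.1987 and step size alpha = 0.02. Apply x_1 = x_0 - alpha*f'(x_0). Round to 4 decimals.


We compute the gradient at x_0 and apply the update.
f'(x) = 86*x + 4
f'(2.1987) = 86*2.1987 + 4 = 193.0882
x_1 = 2.1987 - 0.02*193.0882 = -1.6631


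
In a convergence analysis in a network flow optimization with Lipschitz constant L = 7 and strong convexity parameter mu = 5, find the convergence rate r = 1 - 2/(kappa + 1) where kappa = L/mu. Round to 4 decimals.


Step 1: Compute the condition number.
kappa = L/mu = 7/5 = 1.4
Step 2: Compute the convergence rate.
r = 1 - 2/(kappa + 1) = 1 - 2*mu/(L + mu) = (L - mu)/(L + mu) = 2/12 = 0.1667


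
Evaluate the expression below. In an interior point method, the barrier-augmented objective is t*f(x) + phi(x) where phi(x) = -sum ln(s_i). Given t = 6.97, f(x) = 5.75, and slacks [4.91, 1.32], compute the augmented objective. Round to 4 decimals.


Step 1: Compute log-barrier.
ln values: [1.5913, 0.2776]
phi = -(1.5913 + 0.2776) = -1.8689
Step 2: Compute augmented objective.
t*f(x) = 6.97*5.75 = 40.0775
Total = 40.0775 - 1.8689 = 38.2086


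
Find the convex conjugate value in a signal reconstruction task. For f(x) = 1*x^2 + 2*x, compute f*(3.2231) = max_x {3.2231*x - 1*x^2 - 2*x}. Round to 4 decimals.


f*(y) = sup_x {y*x - a*x^2 - b*x} = sup_x {(y-b)*x - a*x^2}
FOC: (y - b) - 2a*x = 0 => x* = (y - b)/(2a)
x* = (3.2231 - 2)/(2*1) = 0.6116
f*(3.2231) = (y-b)^2/(4a) = (3.2231 - 2)^2/(4*1)
= 1.496/4 = 0.374


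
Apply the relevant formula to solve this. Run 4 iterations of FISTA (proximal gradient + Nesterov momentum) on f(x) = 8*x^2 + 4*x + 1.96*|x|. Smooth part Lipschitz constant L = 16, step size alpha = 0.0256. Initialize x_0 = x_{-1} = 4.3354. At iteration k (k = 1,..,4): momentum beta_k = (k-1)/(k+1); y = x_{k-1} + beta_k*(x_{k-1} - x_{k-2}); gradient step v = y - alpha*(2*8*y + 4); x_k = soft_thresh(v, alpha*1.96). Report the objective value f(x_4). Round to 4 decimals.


FISTA on f(x) = 8*x^2 + 4*x + 1.96*|x|
L = 16, alpha = 0.0256
Iteration 1: beta = 0.0, y = 4.3354 + 0.0*(4.3354 - 4.3354) = 4.3354
  grad(y) = 73.3664, v = y - alpha*grad = 2.4572
  prox(v) = soft_thresh(2.4572, 0.0502) = 2.407
Iteration 2: beta = 0.3333, y = 2.407 + 0.3333*(2.407 - 4.3354) = 1.7643
  grad(y) = 32.2281, v = y - alpha*grad = 0.9392
  prox(v) = soft_thresh(0.9392, 0.0502) = 0.889
Iteration 3: beta = 0.5, y = 0.889 + 0.5*(0.889 - 2.407) = 0.13
  grad(y) = 6.0807, v = y - alpha*grad = -0.0256
  prox(v) = soft_thresh(-0.0256, 0.0502) = 0.0
Iteration 4: beta = 0.6, y = 0.0 + 0.6*(0.0 - 0.889) = -0.5334
  grad(y) = -4.5348, v = y - alpha*grad = -0.4173
  prox(v) = soft_thresh(-0.4173, 0.0502) = -0.3672
f(x_4) = 8*(-0.3672)^2 + 4*(-0.3672) + 1.96*|-0.3672| = 0.3294


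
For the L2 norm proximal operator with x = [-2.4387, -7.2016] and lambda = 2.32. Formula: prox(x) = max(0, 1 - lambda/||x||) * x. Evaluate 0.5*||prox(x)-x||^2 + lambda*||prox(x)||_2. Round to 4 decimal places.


Step 1: Compute ||x||.
||x|| = 7.6033
Step 2: Compute scaling factor.
scale = max(0, 1 - 2.32/7.6033) = 0.6949
Step 3: prox(x) = [-1.6946, -5.0042]
||prox(x)|| = 5.2833
Step 4: Proximal objective.
0.5*||prox-x||^2 = 2.6912
lambda*||prox|| = 12.2573
Total = 14.9485


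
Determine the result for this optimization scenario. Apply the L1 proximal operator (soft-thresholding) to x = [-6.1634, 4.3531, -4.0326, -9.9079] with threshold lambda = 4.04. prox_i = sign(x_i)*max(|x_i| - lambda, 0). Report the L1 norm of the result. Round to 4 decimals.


Soft-thresholding with lambda = 4.04:
prox(-6.1634) = sign(-6.1634)*max(|-6.1634| - 4.04, 0) = -2.1234
prox(4.3531) = sign(4.3531)*max(|4.3531| - 4.04, 0) = 0.3131
prox(-4.0326) = sign(-4.0326)*max(|-4.0326| - 4.04, 0) = 0.0
prox(-9.9079) = sign(-9.9079)*max(|-9.9079| - 4.04, 0) = -5.8679
prox(x) = [-2.1234, 0.3131, 0.0, -5.8679]
||prox(x)||_1 = 2.1234 + 0.3131 + 0.0 + 5.8679 = 8.3044


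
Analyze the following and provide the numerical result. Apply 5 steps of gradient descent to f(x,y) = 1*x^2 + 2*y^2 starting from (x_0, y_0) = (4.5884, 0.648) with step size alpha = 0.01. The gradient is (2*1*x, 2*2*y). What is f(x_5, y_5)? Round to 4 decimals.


Gradient descent on f(x,y) = 1*x^2 + 2*y^2.
Starting point: (4.5884, 0.648), alpha = 0.01
Step 1: grad_x = 2*1*4.5884 = 9.1768, grad_y = 2*2*0.648 = 2.592
  x_1 = 4.5884 - 0.01*9.1768 = 4.4966
  y_1 = 0.648 - 0.01*2.592 = 0.6221
Step 2: grad_x = 2*1*4.4966 = 8.9933, grad_y = 2*2*0.6221 = 2.4883
  x_2 = 4.4966 - 0.01*8.9933 = 4.4067
  y_2 = 0.6221 - 0.01*2.4883 = 0.5972
Step 3: grad_x = 2*1*4.4067 = 8.8134, grad_y = 2*2*0.5972 = 2.3888
  x_3 = 4.4067 - 0.01*8.8134 = 4.3186
  y_3 = 0.5972 - 0.01*2.3888 = 0.5733
Step 4: grad_x = 2*1*4.3186 = 8.6371, grad_y = 2*2*0.5733 = 2.2932
  x_4 = 4.3186 - 0.01*8.6371 = 4.2322
  y_4 = 0.5733 - 0.01*2.2932 = 0.5504
Step 5: grad_x = 2*1*4.2322 = 8.4644, grad_y = 2*2*0.5504 = 2.2015
  x_5 = 4.2322 - 0.01*8.4644 = 4.1476
  y_5 = 0.5504 - 0.01*2.2015 = 0.5284
f(4.1476, 0.5284) = 1*4.1476^2 + 2*0.5284^2 = 17.7605


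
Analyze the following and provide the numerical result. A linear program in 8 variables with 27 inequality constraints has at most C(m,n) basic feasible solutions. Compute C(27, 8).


Each vertex corresponds to some choice of n active constraints out of m, so the number of vertices is at most C(m, n) = m! / (n!(m-n)!).
m = 27, n = 8
Numerator: 27 * 26 * 25 * 24 * 23 * 22 * 21 * 20
Denominator: 8! = 40320
C(27, 8) = 2220075


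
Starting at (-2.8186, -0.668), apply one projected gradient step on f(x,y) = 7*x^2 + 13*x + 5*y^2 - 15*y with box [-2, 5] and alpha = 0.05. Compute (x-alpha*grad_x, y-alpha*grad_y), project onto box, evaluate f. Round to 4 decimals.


Step 1: Compute gradient at (-2.8186, -0.668).
grad_x = 2*7*-2.8186 + 13 = -26.4604
grad_y = 2*5*-0.668 - 15 = -21.68
Step 2: Gradient step.
x_raw = -2.8186 - 0.05*-26.4604 = -1.4956
y_raw = -0.668 - 0.05*-21.68 = 0.416
Step 3: Project onto [-2, 5].
x_proj = clip(-1.4956) = -1.4956
y_proj = clip(0.416) = 0.416
Step 4: Evaluate f.
f(-1.4956, 0.416) = -9.1599


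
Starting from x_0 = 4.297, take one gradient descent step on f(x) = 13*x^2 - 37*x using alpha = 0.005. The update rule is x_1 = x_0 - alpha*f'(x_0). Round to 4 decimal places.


We compute the gradient at x_0 and apply the update.
f'(x) = 26*x - 37
f'(4.297) = 26*4.297 - 37 = 74.722
x_1 = 4.297 - 0.005*74.722 = 3.9234


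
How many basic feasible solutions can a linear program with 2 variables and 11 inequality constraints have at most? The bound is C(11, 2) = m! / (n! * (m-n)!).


Each vertex corresponds to some choice of n active constraints out of m, so the number of vertices is at most C(m, n) = m! / (n!(m-n)!).
m = 11, n = 2
Numerator: 11 * 10
Denominator: 2! = 2
C(11, 2) = 55


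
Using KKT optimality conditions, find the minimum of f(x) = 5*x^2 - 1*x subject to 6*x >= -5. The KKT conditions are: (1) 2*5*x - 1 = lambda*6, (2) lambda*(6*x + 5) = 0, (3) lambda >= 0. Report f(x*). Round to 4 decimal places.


Step 1: Try lambda = 0 (constraint inactive).
Stationarity: 2*5*x - 1 = 0
x* = 1/(2*5) = 0.1
Check constraint: 6*0.1 = 0.6 >= -5 -- satisfied.
Step 2: Compute optimal value.
f(x*) = 5*0.1^2 - 1*0.1 = -0.05


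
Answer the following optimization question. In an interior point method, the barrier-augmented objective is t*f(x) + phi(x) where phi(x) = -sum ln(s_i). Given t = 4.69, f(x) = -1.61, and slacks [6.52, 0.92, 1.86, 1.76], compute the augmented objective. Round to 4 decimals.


Step 1: Compute log-barrier.
ln values: [1.8749, -0.0834, 0.6206, 0.5653]
phi = -(1.8749 - 0.0834 + 0.6206 + 0.5653) = -2.9774
Step 2: Compute augmented objective.
t*f(x) = 4.69*-1.61 = -7.5509
Total = -7.5509 - 2.9774 = -10.5283


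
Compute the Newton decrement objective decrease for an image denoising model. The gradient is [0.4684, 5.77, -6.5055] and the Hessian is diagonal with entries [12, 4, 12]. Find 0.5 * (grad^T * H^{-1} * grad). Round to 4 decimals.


Step 1: H is diagonal, so H^(-1) * g = [0.039, 1.4425, -0.5421].
Step 2: g^T H^(-1) g = sum_i g_i^2 / H_ii
  = (0.4684)^2/12 + (5.77)^2/4 + (-6.5055)^2/12
  = 0.0183 + 8.3232 + 3.5268 = 11.8683
Step 3: Objective decrease = 0.5 * g^T H^(-1) g = 5.9342


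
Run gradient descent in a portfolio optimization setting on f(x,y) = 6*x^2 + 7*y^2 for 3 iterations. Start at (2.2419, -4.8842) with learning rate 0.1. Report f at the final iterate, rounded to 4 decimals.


Gradient descent on f(x,y) = 6*x^2 + 7*y^2.
Starting point: (2.2419, -4.8842), alpha = 0.1
Step 1: grad_x = 2*6*2.2419 = 26.9028, grad_y = 2*7*-4.8842 = -68.3788
  x_1 = 2.2419 - 0.1*26.9028 = -0.4484
  y_1 = -4.8842 - 0.1*-68.3788 = 1.9537
Step 2: grad_x = 2*6*-0.4484 = -5.3806, grad_y = 2*7*1.9537 = 27.3515
  x_2 = -0.4484 - 0.1*-5.3806 = 0.0897
  y_2 = 1.9537 - 0.1*27.3515 = -0.7815
Step 3: grad_x = 2*6*0.0897 = 1.0761, grad_y = 2*7*-0.7815 = -10.9406
  x_3 = 0.0897 - 0.1*1.0761 = -0.0179
  y_3 = -0.7815 - 0.1*-10.9406 = 0.3126
f(-0.0179, 0.3126) = 6*(-0.0179)^2 + 7*0.3126^2 = 0.6859


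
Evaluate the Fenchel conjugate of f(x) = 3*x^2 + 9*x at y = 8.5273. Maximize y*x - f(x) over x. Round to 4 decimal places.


f*(y) = sup_x {y*x - a*x^2 - b*x} = sup_x {(y-b)*x - a*x^2}
FOC: (y - b) - 2a*x = 0 => x* = (y - b)/(2a)
x* = (8.5273 - 9)/(2*3) = -0.0788
f*(8.5273) = (y-b)^2/(4a) = (8.5273 - 9)^2/(4*3)
= 0.2234/12 = 0.0186


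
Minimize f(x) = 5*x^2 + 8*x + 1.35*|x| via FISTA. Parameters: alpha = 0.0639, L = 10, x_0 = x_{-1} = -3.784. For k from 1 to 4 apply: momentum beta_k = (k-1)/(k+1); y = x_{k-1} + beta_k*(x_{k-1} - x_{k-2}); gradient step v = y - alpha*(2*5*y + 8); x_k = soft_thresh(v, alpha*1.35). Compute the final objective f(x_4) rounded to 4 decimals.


FISTA on f(x) = 5*x^2 + 8*x + 1.35*|x|
L = 10, alpha = 0.0639
Iteration 1: beta = 0.0, y = -3.784 + 0.0*(-3.784 + 3.784) = -3.784
  grad(y) = -29.84, v = y - alpha*grad = -1.8772
  prox(v) = soft_thresh(-1.8772, 0.0863) = -1.791
Iteration 2: beta = 0.3333, y = -1.791 + 0.3333*(-1.791 + 3.784) = -1.1266
  grad(y) = -3.2661, v = y - alpha*grad = -0.9179
  prox(v) = soft_thresh(-0.9179, 0.0863) = -0.8316
Iteration 3: beta = 0.5, y = -0.8316 + 0.5*(-0.8316 + 1.791) = -0.352
  grad(y) = 4.4802, v = y - alpha*grad = -0.6383
  prox(v) = soft_thresh(-0.6383, 0.0863) = -0.552
Iteration 4: beta = 0.6, y = -0.552 + 0.6*(-0.552 + 0.8316) = -0.3842
  grad(y) = 4.1578, v = y - alpha*grad = -0.6499
  prox(v) = soft_thresh(-0.6499, 0.0863) = -0.5636
f(x_4) = 5*(-0.5636)^2 + 8*(-0.5636) + 1.35*|-0.5636| = -2.1598


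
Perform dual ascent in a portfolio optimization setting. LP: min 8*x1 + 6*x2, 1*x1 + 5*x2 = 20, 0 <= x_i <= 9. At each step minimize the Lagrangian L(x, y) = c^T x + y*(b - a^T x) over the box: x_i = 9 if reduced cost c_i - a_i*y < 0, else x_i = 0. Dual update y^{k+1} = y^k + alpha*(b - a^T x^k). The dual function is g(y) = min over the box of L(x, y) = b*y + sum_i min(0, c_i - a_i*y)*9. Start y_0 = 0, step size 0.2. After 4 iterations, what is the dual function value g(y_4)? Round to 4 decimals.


Dual ascent for LP: min 8*x1 + 6*x2, 1*x1 + 5*x2 = 20, 0 <= x_i <= 9
Step 1: y^k = 0.0, reduced costs: (8.0, 6.0)
  x^k = (0.0, 0.0), subgradient = b - a^T x = 20.0
  y^{k+1} = 0.0 + 0.2*20.0 = 4.0
Step 2: y^k = 4.0, reduced costs: (4.0, -14.0)
  x^k = (0.0, 9.0), subgradient = b - a^T x = -25.0
  y^{k+1} = 4.0 + 0.2*-25.0 = -1.0
Step 3: y^k = -1.0, reduced costs: (9.0, 11.0)
  x^k = (0.0, 0.0), subgradient = b - a^T x = 20.0
  y^{k+1} = -1.0 + 0.2*20.0 = 3.0
Step 4: y^k = 3.0, reduced costs: (5.0, -9.0)
  x^k = (0.0, 9.0), subgradient = b - a^T x = -25.0
  y^{k+1} = 3.0 + 0.2*-25.0 = -2.0
Dual objective at y_4 = -2.0: reduced costs (10.0, 16.0), box minimizer x = (0.0, 0.0)
g(y_4) = b*y + (c1 - a1*y)*x1 + (c2 - a2*y)*x2 = 20*(-2.0) + 10.0*0.0 + 16.0*0.0 = -40.0 + 0.0 + 0.0 = -40.0


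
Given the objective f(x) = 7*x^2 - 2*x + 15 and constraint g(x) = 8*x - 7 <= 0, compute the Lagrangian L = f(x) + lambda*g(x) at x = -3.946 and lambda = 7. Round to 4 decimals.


Step 1: Evaluate f(x).
f(-3.946) = 7*(-3.946)^2 - 2*(-3.946) + 15 = 131.8884
Step 2: Evaluate g(x).
g(-3.946) = 8*-3.946 - 7 = -38.568
Step 3: Compute Lagrangian.
L = 131.8884 + 7*-38.568 = -138.0876


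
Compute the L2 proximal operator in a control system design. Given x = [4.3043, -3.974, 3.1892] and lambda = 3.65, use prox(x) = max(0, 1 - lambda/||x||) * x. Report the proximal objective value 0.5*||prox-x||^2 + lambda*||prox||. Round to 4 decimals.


Step 1: Compute ||x||.
||x|| = 6.6701
Step 2: Compute scaling factor.
scale = max(0, 1 - 3.65/6.6701) = 0.4528
Step 3: prox(x) = [1.9489, -1.7994, 1.444]
||prox(x)|| = 3.0201
Step 4: Proximal objective.
0.5*||prox-x||^2 = 6.6613
lambda*||prox|| = 11.0234
Total = 17.6847


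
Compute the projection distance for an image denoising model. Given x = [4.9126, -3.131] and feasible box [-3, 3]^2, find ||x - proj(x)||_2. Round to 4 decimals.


Project each component onto [-3, 3].
clip(4.9126) = 3.0, clip(-3.131) = -3.0
Projection = [3.0, -3.0]
Squared diffs: [3.658, 0.0172]
Distance = sqrt(3.6752) = 1.9171


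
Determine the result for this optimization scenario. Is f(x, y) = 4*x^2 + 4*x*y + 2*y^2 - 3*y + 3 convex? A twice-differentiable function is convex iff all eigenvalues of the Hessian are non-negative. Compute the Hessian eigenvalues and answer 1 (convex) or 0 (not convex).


The Hessian of f(x,y) = 4*x^2 + 4*x*y + 2*y^2 - 3*y + 3 is:
H = [[8, 4], [4, 4]]
Trace = 8 + 4 = 12
Determinant = 8*4 - (4)^2 = 16
Discriminant = (12)^2 - 4*16 = 80.0
Eigenvalues: lambda_1 = 1.5279, lambda_2 = 10.4721
The function is convex.

1


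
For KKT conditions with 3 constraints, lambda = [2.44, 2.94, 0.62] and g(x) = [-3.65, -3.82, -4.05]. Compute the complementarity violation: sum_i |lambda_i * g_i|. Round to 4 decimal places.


KKT complementary slackness check:
lambda_1 * g_1 = 2.44 * -3.65 = -8.906
lambda_2 * g_2 = 2.94 * -3.82 = -11.2308
lambda_3 * g_3 = 0.62 * -4.05 = -2.511
Total violation = 8.906 + 11.2308 + 2.511 = 22.6478


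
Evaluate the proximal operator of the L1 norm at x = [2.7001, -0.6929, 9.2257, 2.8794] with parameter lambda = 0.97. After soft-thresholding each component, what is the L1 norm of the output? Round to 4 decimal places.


Soft-thresholding with lambda = 0.97:
prox(2.7001) = sign(2.7001)*max(|2.7001| - 0.97, 0) = 1.7301
prox(-0.6929) = sign(-0.6929)*max(|-0.6929| - 0.97, 0) = 0.0
prox(9.2257) = sign(9.2257)*max(|9.2257| - 0.97, 0) = 8.2557
prox(2.8794) = sign(2.8794)*max(|2.8794| - 0.97, 0) = 1.9094
prox(x) = [1.7301, 0.0, 8.2557, 1.9094]
||prox(x)||_1 = 1.7301 + 0.0 + 8.2557 + 1.9094 = 11.8952


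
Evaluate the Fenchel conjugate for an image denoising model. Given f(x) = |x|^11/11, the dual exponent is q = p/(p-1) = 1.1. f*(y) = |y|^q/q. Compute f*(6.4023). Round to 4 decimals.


The conjugate exponent q satisfies 1/p + 1/q = 1.
p = 11, so q = 11/(11 - 1) = 1.1
|y|^q = 6.4023^1.1 = 7.7085
f*(6.4023) = 7.7085 / 1.1 = 7.0077


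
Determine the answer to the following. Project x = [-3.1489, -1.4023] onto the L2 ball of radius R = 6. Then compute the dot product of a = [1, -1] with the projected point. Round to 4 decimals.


Step 1: Compute ||x|| (intermediates to 6 decimals).
||x|| = sqrt((-3.1489)^2 + (-1.4023)^2) = 3.44703
Step 2: Project.
Since ||x|| <= R, proj = x (no scaling needed).
proj(x) = [-3.1489, -1.4023]
Step 3: Dot product.
a^T * proj(x) = 1*(-3.1489) - 1*(-1.4023) = -1.7466


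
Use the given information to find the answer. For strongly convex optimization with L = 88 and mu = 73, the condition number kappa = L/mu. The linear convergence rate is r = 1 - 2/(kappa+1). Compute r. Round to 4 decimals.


Step 1: Compute the condition number.
kappa = L/mu = 88/73 = 1.2055
Step 2: Compute the convergence rate.
r = 1 - 2/(kappa + 1) = 1 - 2*mu/(L + mu) = (L - mu)/(L + mu) = 15/161 = 0.0932


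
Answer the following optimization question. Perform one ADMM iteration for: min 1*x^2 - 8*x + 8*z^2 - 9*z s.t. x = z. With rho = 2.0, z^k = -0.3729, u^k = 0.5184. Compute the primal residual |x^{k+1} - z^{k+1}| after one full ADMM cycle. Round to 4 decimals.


ADMM iteration with rho = 2.0, z^k = -0.3729, u^k = 0.5184
Step 1: x-update.
Minimize 1*x^2 - 8*x + (2.0/2)*(x + 0.3729 + 0.5184)^2
FOC: (2*1 + 2.0)*x = 8 + 2.0*(-0.3729 - 0.5184)
x^{k+1} = 1.5544
Step 2: z-update.
Minimize 8*z^2 - 9*z + (2.0/2)*(1.5544 - z + 0.5184)^2
FOC: (2*8 + 2.0)*z = 9 + 2.0*(1.5544 + 0.5184)
z^{k+1} = 0.7303
Step 3: u-update.
u^{k+1} = 0.5184 + 1.5544 - 0.7303 = 1.3424
Step 4: Primal residual = |1.5544 - 0.7303| = 0.824


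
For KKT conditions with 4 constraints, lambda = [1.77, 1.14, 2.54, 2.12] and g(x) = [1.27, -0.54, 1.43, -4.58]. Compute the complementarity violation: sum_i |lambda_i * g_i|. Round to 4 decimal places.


KKT complementary slackness check:
lambda_1 * g_1 = 1.77 * 1.27 = 2.2479
lambda_2 * g_2 = 1.14 * -0.54 = -0.6156
lambda_3 * g_3 = 2.54 * 1.43 = 3.6322
lambda_4 * g_4 = 2.12 * -4.58 = -9.7096
Total violation = 2.2479 + 0.6156 + 3.6322 + 9.7096 = 16.2053


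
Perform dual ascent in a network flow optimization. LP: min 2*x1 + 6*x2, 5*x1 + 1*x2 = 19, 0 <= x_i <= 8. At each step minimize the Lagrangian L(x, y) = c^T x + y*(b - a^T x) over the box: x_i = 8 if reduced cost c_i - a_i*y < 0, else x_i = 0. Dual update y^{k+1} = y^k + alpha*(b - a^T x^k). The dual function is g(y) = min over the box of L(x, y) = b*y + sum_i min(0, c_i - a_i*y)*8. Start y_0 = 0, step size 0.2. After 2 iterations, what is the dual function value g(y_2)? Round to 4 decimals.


Dual ascent for LP: min 2*x1 + 6*x2, 5*x1 + 1*x2 = 19, 0 <= x_i <= 8
Step 1: y^k = 0.0, reduced costs: (2.0, 6.0)
  x^k = (0.0, 0.0), subgradient = b - a^T x = 19.0
  y^{k+1} = 0.0 + 0.2*19.0 = 3.8
Step 2: y^k = 3.8, reduced costs: (-17.0, 2.2)
  x^k = (8.0, 0.0), subgradient = b - a^T x = -21.0
  y^{k+1} = 3.8 + 0.2*-21.0 = -0.4
Dual objective at y_2 = -0.4: reduced costs (4.0, 6.4), box minimizer x = (0.0, 0.0)
g(y_2) = b*y + (c1 - a1*y)*x1 + (c2 - a2*y)*x2 = 19*(-0.4) + 4.0*0.0 + 6.4*0.0 = -7.6 + 0.0 + 0.0 = -7.6


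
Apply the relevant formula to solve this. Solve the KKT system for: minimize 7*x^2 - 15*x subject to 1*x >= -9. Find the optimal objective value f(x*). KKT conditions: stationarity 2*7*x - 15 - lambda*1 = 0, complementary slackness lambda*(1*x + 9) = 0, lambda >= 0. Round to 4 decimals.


Step 1: Try lambda = 0 (constraint inactive).
Stationarity: 2*7*x - 15 = 0
x* = 15/(2*7) = 15/14 = 1.0714 (rounded; the exact value 15/14 is used below)
Check constraint: 1*1.0714 = 1.0714 >= -9 -- satisfied.
Step 2: Compute optimal value.
f(x*) = 7*(15/14)^2 - 15*(15/14) = -8.0357


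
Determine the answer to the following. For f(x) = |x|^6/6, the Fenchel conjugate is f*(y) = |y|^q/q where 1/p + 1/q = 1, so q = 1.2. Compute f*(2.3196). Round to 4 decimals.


The conjugate exponent q satisfies 1/p + 1/q = 1.
p = 6, so q = 6/(6 - 1) = 1.2
|y|^q = 2.3196^1.2 = 2.7447
f*(2.3196) = 2.7447 / 1.2 = 2.2873


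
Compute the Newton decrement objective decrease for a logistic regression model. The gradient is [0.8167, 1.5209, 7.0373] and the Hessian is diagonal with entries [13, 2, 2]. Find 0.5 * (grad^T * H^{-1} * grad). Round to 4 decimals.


Step 1: H is diagonal, so H^(-1) * g = [0.0628, 0.7605, 3.5187].
Step 2: g^T H^(-1) g = sum_i g_i^2 / H_ii
  = (0.8167)^2/13 + (1.5209)^2/2 + (7.0373)^2/2
  = 0.0513 + 1.1566 + 24.7618 = 25.9697
Step 3: Objective decrease = 0.5 * g^T H^(-1) g = 12.9848


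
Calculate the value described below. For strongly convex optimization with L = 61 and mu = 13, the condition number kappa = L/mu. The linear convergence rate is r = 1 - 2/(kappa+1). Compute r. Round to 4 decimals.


Step 1: Compute the condition number.
kappa = L/mu = 61/13 = 4.6923
Step 2: Compute the convergence rate.
r = 1 - 2/(kappa + 1) = 1 - 2*mu/(L + mu) = (L - mu)/(L + mu) = 48/74 = 0.6486


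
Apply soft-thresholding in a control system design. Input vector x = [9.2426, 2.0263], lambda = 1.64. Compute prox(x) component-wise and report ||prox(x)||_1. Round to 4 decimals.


Soft-thresholding with lambda = 1.64:
prox(9.2426) = sign(9.2426)*max(|9.2426| - 1.64, 0) = 7.6026
prox(2.0263) = sign(2.0263)*max(|2.0263| - 1.64, 0) = 0.3863
prox(x) = [7.6026, 0.3863]
||prox(x)||_1 = 7.6026 + 0.3863 = 7.9889


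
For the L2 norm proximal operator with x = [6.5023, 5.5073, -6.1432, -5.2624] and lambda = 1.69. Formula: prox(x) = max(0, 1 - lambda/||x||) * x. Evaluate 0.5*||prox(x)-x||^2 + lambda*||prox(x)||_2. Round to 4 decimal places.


Step 1: Compute ||x||.
||x|| = 11.7491
Step 2: Compute scaling factor.
scale = max(0, 1 - 1.69/11.7491) = 0.8562
Step 3: prox(x) = [5.567, 4.7151, -5.2596, -4.5055]
||prox(x)|| = 10.0591
Step 4: Proximal objective.
0.5*||prox-x||^2 = 1.4281
lambda*||prox|| = 16.9999
Total = 18.428


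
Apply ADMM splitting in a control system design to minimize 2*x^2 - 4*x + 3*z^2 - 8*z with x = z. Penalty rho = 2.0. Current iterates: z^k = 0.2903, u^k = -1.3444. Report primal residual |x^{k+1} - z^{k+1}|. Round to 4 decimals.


ADMM iteration with rho = 2.0, z^k = 0.2903, u^k = -1.3444
Step 1: x-update.
Minimize 2*x^2 - 4*x + (2.0/2)*(x - 0.2903 - 1.3444)^2
FOC: (2*2 + 2.0)*x = 4 + 2.0*(0.2903 + 1.3444)
x^{k+1} = 1.2116
Step 2: z-update.
Minimize 3*z^2 - 8*z + (2.0/2)*(1.2116 - z - 1.3444)^2
FOC: (2*3 + 2.0)*z = 8 + 2.0*(1.2116 - 1.3444)
z^{k+1} = 0.9668
Step 3: u-update.
u^{k+1} = -1.3444 + 1.2116 - 0.9668 = -1.0996
Step 4: Primal residual = |1.2116 - 0.9668| = 0.2448


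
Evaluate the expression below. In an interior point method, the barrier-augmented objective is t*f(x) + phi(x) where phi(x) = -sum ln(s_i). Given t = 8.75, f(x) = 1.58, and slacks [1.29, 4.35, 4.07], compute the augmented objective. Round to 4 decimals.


Step 1: Compute log-barrier.
ln values: [0.2546, 1.4702, 1.4036]
phi = -(0.2546 + 1.4702 + 1.4036) = -3.1285
Step 2: Compute augmented objective.
t*f(x) = 8.75*1.58 = 13.825
Total = 13.825 - 3.1285 = 10.6965


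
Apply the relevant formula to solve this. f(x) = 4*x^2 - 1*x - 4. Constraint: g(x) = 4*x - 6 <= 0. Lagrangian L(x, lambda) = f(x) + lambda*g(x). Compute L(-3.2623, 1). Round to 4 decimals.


Step 1: Evaluate f(x).
f(-3.2623) = 4*(-3.2623)^2 - 1*(-3.2623) - 4 = 41.8327
Step 2: Evaluate g(x).
g(-3.2623) = 4*-3.2623 - 6 = -19.0492
Step 3: Compute Lagrangian.
L = 41.8327 + 1*-19.0492 = 22.7835


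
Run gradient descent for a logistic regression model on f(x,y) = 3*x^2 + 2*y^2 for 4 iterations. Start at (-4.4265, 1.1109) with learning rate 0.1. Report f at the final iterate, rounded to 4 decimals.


Gradient descent on f(x,y) = 3*x^2 + 2*y^2.
Starting point: (-4.4265, 1.1109), alpha = 0.1
Step 1: grad_x = 2*3*-4.4265 = -26.559, grad_y = 2*2*1.1109 = 4.4436
  x_1 = -4.4265 - 0.1*-26.559 = -1.7706
  y_1 = 1.1109 - 0.1*4.4436 = 0.6665
Step 2: grad_x = 2*3*-1.7706 = -10.6236, grad_y = 2*2*0.6665 = 2.6662
  x_2 = -1.7706 - 0.1*-10.6236 = -0.7082
  y_2 = 0.6665 - 0.1*2.6662 = 0.3999
Step 3: grad_x = 2*3*-0.7082 = -4.2494, grad_y = 2*2*0.3999 = 1.5997
  x_3 = -0.7082 - 0.1*-4.2494 = -0.2833
  y_3 = 0.3999 - 0.1*1.5997 = 0.24
Step 4: grad_x = 2*3*-0.2833 = -1.6998, grad_y = 2*2*0.24 = 0.9598
  x_4 = -0.2833 - 0.1*-1.6998 = -0.1133
  y_4 = 0.24 - 0.1*0.9598 = 0.144
f(-0.1133, 0.144) = 3*(-0.1133)^2 + 2*0.144^2 = 0.08


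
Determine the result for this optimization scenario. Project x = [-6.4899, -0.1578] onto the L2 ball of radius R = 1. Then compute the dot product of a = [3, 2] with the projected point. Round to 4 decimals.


Step 1: Compute ||x|| (intermediates to 6 decimals).
||x|| = sqrt((-6.4899)^2 + (-0.1578)^2) = 6.491818
Step 2: Project.
Since ||x|| > R, scale = R/||x|| = 1/6.491818 = 0.15404, proj(x) = scale * x
proj(x) = [-0.999704, -0.024308]
Step 3: Dot product.
a^T * proj(x) = 3*(-0.999704) + 2*(-0.024308) = -3.0477


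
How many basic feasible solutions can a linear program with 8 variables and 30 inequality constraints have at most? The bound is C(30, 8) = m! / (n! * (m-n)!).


Each vertex corresponds to some choice of n active constraints out of m, so the number of vertices is at most C(m, n) = m! / (n!(m-n)!).
m = 30, n = 8
Numerator: 30 * 29 * 28 * 27 * 26 * 25 * 24 * 23
Denominator: 8! = 40320
C(30, 8) = 5852925


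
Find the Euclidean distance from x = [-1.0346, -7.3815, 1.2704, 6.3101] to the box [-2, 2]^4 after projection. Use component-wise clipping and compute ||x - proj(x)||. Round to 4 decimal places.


Project each component onto [-2, 2].
clip(-1.0346) = -1.0346, clip(-7.3815) = -2.0, clip(1.2704) = 1.2704, clip(6.3101) = 2.0
Projection = [-1.0346, -2.0, 1.2704, 2.0]
Squared diffs: [0.0, 28.9605, 0.0, 18.577]
Distance = sqrt(47.5375) = 6.8947


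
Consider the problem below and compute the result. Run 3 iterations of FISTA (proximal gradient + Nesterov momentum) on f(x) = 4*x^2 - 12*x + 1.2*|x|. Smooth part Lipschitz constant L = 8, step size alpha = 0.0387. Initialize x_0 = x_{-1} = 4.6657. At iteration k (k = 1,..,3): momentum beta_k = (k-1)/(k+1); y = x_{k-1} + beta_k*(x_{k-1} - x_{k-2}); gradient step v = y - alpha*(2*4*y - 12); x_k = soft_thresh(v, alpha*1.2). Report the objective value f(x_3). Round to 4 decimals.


FISTA on f(x) = 4*x^2 - 12*x + 1.2*|x|
L = 8, alpha = 0.0387
Iteration 1: beta = 0.0, y = 4.6657 + 0.0*(4.6657 - 4.6657) = 4.6657
  grad(y) = 25.3256, v = y - alpha*grad = 3.6856
  prox(v) = soft_thresh(3.6856, 0.0464) = 3.6392
Iteration 2: beta = 0.3333, y = 3.6392 + 0.3333*(3.6392 - 4.6657) = 3.297
  grad(y) = 14.3758, v = y - alpha*grad = 2.7406
  prox(v) = soft_thresh(2.7406, 0.0464) = 2.6942
Iteration 3: beta = 0.5, y = 2.6942 + 0.5*(2.6942 - 3.6392) = 2.2217
  grad(y) = 5.7737, v = y - alpha*grad = 1.9983
  prox(v) = soft_thresh(1.9983, 0.0464) = 1.9518
f(x_3) = 4*1.9518^2 - 12*1.9518 + 1.2*|1.9518| = -5.8412


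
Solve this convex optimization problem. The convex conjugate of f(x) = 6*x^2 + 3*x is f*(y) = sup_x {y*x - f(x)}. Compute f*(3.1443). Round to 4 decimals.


f*(y) = sup_x {y*x - a*x^2 - b*x} = sup_x {(y-b)*x - a*x^2}
FOC: (y - b) - 2a*x = 0 => x* = (y - b)/(2a)
x* = (3.1443 - 3)/(2*6) = 0.012
f*(3.1443) = (y-b)^2/(4a) = (3.1443 - 3)^2/(4*6)
= 0.0208/24 = 0.0009


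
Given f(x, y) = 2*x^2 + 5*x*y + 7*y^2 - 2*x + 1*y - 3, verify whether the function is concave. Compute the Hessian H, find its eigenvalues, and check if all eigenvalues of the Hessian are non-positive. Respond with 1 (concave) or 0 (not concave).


The Hessian of f(x,y) = 2*x^2 + 5*x*y + 7*y^2 - 2*x + 1*y - 3 is:
H = [[4, 5], [5, 14]]
Trace = 4 + 14 = 18
Determinant = 4*14 - (5)^2 = 31
Discriminant = (18)^2 - 4*31 = 200.0
Eigenvalues: lambda_1 = 1.9289, lambda_2 = 16.0711
The function is not concave.

0


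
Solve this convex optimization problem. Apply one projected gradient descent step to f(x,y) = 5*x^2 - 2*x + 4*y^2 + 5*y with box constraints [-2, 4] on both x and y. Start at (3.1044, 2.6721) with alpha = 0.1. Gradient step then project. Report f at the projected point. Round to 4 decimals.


Step 1: Compute gradient at (3.1044, 2.6721).
grad_x = 2*5*3.1044 - 2 = 29.044
grad_y = 2*4*2.6721 + 5 = 26.3768
Step 2: Gradient step.
x_raw = 3.1044 - 0.1*29.044 = 0.2
y_raw = 2.6721 - 0.1*26.3768 = 0.0344
Step 3: Project onto [-2, 4].
x_proj = clip(0.2) = 0.2
y_proj = clip(0.0344) = 0.0344
Step 4: Evaluate f.
f(0.2, 0.0344) = -0.0232


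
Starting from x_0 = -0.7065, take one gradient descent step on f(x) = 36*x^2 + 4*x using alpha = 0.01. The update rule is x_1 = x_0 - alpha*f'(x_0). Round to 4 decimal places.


We compute the gradient at x_0 and apply the update.
f'(x) = 72*x + 4
f'(-0.7065) = 72*-0.7065 + 4 = -46.868
x_1 = -0.7065 - 0.01*-46.868 = -0.2378


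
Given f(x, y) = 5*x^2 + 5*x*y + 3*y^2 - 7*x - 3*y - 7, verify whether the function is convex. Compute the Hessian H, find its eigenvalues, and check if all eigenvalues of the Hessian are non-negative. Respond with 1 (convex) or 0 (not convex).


The Hessian of f(x,y) = 5*x^2 + 5*x*y + 3*y^2 - 7*x - 3*y - 7 is:
H = [[10, 5], [5, 6]]
Trace = 10 + 6 = 16
Determinant = 10*6 - (5)^2 = 35
Discriminant = (16)^2 - 4*35 = 116.0
Eigenvalues: lambda_1 = 2.6148, lambda_2 = 13.3852
The function is convex.

1


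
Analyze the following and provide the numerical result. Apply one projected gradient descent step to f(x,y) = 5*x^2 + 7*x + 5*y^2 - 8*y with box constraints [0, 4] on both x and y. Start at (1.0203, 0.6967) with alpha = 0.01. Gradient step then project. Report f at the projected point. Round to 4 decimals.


Step 1: Compute gradient at (1.0203, 0.6967).
grad_x = 2*5*1.0203 + 7 = 17.203
grad_y = 2*5*0.6967 - 8 = -1.033
Step 2: Gradient step.
x_raw = 1.0203 - 0.01*17.203 = 0.8483
y_raw = 0.6967 - 0.01*-1.033 = 0.707
Step 3: Project onto [0, 4].
x_proj = clip(0.8483) = 0.8483
y_proj = clip(0.707) = 0.707
Step 4: Evaluate f.
f(0.8483, 0.707) = 6.3789


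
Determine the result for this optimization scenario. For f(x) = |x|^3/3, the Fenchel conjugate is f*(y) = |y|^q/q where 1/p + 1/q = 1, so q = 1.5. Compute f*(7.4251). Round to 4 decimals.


The conjugate exponent q satisfies 1/p + 1/q = 1.
p = 3, so q = 3/(3 - 1) = 1.5
|y|^q = 7.4251^1.5 = 20.2327
f*(7.4251) = 20.2327 / 1.5 = 13.4885


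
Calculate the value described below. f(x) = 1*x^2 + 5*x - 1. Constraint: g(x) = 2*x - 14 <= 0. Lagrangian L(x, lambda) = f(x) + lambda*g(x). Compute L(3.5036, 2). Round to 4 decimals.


Step 1: Evaluate f(x).
f(3.5036) = 1*3.5036^2 + 5*3.5036 - 1 = 28.7932
Step 2: Evaluate g(x).
g(3.5036) = 2*3.5036 - 14 = -6.9928
Step 3: Compute Lagrangian.
L = 28.7932 + 2*-6.9928 = 14.8076


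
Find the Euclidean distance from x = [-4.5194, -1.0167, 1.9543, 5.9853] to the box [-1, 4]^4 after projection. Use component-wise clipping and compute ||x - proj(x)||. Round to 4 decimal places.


Project each component onto [-1, 4].
clip(-4.5194) = -1.0, clip(-1.0167) = -1.0, clip(1.9543) = 1.9543, clip(5.9853) = 4.0
Projection = [-1.0, -1.0, 1.9543, 4.0]
Squared diffs: [12.3862, 0.0003, 0.0, 3.9414]
Distance = sqrt(16.3279) = 4.0408


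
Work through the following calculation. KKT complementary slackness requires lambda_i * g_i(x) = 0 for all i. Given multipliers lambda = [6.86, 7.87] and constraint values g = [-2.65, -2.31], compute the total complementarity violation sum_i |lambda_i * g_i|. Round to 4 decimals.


KKT complementary slackness check:
lambda_1 * g_1 = 6.86 * -2.65 = -18.179
lambda_2 * g_2 = 7.87 * -2.31 = -18.1797
Total violation = 18.179 + 18.1797 = 36.3587
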